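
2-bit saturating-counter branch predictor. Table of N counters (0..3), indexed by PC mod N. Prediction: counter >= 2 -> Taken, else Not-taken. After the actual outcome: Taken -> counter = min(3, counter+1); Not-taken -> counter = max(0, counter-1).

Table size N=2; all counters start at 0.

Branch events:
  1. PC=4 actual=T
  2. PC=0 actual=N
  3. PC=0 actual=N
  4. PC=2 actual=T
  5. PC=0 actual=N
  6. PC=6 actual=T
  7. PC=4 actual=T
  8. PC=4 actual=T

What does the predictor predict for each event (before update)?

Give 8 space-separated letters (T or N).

Ev 1: PC=4 idx=0 pred=N actual=T -> ctr[0]=1
Ev 2: PC=0 idx=0 pred=N actual=N -> ctr[0]=0
Ev 3: PC=0 idx=0 pred=N actual=N -> ctr[0]=0
Ev 4: PC=2 idx=0 pred=N actual=T -> ctr[0]=1
Ev 5: PC=0 idx=0 pred=N actual=N -> ctr[0]=0
Ev 6: PC=6 idx=0 pred=N actual=T -> ctr[0]=1
Ev 7: PC=4 idx=0 pred=N actual=T -> ctr[0]=2
Ev 8: PC=4 idx=0 pred=T actual=T -> ctr[0]=3

Answer: N N N N N N N T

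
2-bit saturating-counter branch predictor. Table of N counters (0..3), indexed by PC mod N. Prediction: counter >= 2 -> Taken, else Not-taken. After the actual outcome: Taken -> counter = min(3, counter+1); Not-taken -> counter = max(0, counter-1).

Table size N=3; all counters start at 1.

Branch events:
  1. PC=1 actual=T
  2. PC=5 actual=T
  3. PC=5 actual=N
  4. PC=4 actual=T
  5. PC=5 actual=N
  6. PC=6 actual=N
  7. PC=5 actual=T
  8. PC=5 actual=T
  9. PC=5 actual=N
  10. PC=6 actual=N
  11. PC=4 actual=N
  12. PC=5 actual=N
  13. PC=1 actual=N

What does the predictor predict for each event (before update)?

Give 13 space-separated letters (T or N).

Ev 1: PC=1 idx=1 pred=N actual=T -> ctr[1]=2
Ev 2: PC=5 idx=2 pred=N actual=T -> ctr[2]=2
Ev 3: PC=5 idx=2 pred=T actual=N -> ctr[2]=1
Ev 4: PC=4 idx=1 pred=T actual=T -> ctr[1]=3
Ev 5: PC=5 idx=2 pred=N actual=N -> ctr[2]=0
Ev 6: PC=6 idx=0 pred=N actual=N -> ctr[0]=0
Ev 7: PC=5 idx=2 pred=N actual=T -> ctr[2]=1
Ev 8: PC=5 idx=2 pred=N actual=T -> ctr[2]=2
Ev 9: PC=5 idx=2 pred=T actual=N -> ctr[2]=1
Ev 10: PC=6 idx=0 pred=N actual=N -> ctr[0]=0
Ev 11: PC=4 idx=1 pred=T actual=N -> ctr[1]=2
Ev 12: PC=5 idx=2 pred=N actual=N -> ctr[2]=0
Ev 13: PC=1 idx=1 pred=T actual=N -> ctr[1]=1

Answer: N N T T N N N N T N T N T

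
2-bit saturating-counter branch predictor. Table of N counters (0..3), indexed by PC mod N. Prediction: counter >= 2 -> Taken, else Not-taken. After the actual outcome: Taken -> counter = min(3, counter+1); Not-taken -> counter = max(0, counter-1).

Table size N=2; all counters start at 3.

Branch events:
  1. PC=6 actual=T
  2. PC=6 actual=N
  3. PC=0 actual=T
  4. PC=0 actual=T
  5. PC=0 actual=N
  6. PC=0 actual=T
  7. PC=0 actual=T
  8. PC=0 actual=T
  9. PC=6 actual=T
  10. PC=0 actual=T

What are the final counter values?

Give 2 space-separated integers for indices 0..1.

Ev 1: PC=6 idx=0 pred=T actual=T -> ctr[0]=3
Ev 2: PC=6 idx=0 pred=T actual=N -> ctr[0]=2
Ev 3: PC=0 idx=0 pred=T actual=T -> ctr[0]=3
Ev 4: PC=0 idx=0 pred=T actual=T -> ctr[0]=3
Ev 5: PC=0 idx=0 pred=T actual=N -> ctr[0]=2
Ev 6: PC=0 idx=0 pred=T actual=T -> ctr[0]=3
Ev 7: PC=0 idx=0 pred=T actual=T -> ctr[0]=3
Ev 8: PC=0 idx=0 pred=T actual=T -> ctr[0]=3
Ev 9: PC=6 idx=0 pred=T actual=T -> ctr[0]=3
Ev 10: PC=0 idx=0 pred=T actual=T -> ctr[0]=3

Answer: 3 3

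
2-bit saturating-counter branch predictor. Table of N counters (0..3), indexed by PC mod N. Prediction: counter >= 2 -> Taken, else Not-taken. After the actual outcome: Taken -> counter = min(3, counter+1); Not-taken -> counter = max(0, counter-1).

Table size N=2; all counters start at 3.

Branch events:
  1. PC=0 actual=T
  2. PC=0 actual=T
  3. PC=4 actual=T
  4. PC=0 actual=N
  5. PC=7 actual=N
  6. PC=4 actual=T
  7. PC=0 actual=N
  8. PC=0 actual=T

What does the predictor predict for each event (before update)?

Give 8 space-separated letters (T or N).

Answer: T T T T T T T T

Derivation:
Ev 1: PC=0 idx=0 pred=T actual=T -> ctr[0]=3
Ev 2: PC=0 idx=0 pred=T actual=T -> ctr[0]=3
Ev 3: PC=4 idx=0 pred=T actual=T -> ctr[0]=3
Ev 4: PC=0 idx=0 pred=T actual=N -> ctr[0]=2
Ev 5: PC=7 idx=1 pred=T actual=N -> ctr[1]=2
Ev 6: PC=4 idx=0 pred=T actual=T -> ctr[0]=3
Ev 7: PC=0 idx=0 pred=T actual=N -> ctr[0]=2
Ev 8: PC=0 idx=0 pred=T actual=T -> ctr[0]=3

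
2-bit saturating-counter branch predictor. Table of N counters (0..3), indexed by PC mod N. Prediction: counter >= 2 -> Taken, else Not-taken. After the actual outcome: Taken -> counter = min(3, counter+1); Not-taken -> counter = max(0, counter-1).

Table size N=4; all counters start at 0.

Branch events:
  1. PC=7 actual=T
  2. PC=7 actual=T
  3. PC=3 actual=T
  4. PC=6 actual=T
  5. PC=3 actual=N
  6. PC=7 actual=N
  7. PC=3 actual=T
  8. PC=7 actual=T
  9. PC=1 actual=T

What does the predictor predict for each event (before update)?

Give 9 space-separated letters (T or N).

Ev 1: PC=7 idx=3 pred=N actual=T -> ctr[3]=1
Ev 2: PC=7 idx=3 pred=N actual=T -> ctr[3]=2
Ev 3: PC=3 idx=3 pred=T actual=T -> ctr[3]=3
Ev 4: PC=6 idx=2 pred=N actual=T -> ctr[2]=1
Ev 5: PC=3 idx=3 pred=T actual=N -> ctr[3]=2
Ev 6: PC=7 idx=3 pred=T actual=N -> ctr[3]=1
Ev 7: PC=3 idx=3 pred=N actual=T -> ctr[3]=2
Ev 8: PC=7 idx=3 pred=T actual=T -> ctr[3]=3
Ev 9: PC=1 idx=1 pred=N actual=T -> ctr[1]=1

Answer: N N T N T T N T N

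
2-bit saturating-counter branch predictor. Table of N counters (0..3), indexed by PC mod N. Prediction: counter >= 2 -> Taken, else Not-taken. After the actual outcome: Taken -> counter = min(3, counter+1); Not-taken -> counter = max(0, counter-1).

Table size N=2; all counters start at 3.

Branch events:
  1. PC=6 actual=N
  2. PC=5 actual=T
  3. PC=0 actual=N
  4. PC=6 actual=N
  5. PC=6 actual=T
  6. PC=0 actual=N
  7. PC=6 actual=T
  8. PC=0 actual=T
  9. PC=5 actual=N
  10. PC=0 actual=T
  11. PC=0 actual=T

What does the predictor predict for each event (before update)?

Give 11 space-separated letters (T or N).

Answer: T T T N N N N N T T T

Derivation:
Ev 1: PC=6 idx=0 pred=T actual=N -> ctr[0]=2
Ev 2: PC=5 idx=1 pred=T actual=T -> ctr[1]=3
Ev 3: PC=0 idx=0 pred=T actual=N -> ctr[0]=1
Ev 4: PC=6 idx=0 pred=N actual=N -> ctr[0]=0
Ev 5: PC=6 idx=0 pred=N actual=T -> ctr[0]=1
Ev 6: PC=0 idx=0 pred=N actual=N -> ctr[0]=0
Ev 7: PC=6 idx=0 pred=N actual=T -> ctr[0]=1
Ev 8: PC=0 idx=0 pred=N actual=T -> ctr[0]=2
Ev 9: PC=5 idx=1 pred=T actual=N -> ctr[1]=2
Ev 10: PC=0 idx=0 pred=T actual=T -> ctr[0]=3
Ev 11: PC=0 idx=0 pred=T actual=T -> ctr[0]=3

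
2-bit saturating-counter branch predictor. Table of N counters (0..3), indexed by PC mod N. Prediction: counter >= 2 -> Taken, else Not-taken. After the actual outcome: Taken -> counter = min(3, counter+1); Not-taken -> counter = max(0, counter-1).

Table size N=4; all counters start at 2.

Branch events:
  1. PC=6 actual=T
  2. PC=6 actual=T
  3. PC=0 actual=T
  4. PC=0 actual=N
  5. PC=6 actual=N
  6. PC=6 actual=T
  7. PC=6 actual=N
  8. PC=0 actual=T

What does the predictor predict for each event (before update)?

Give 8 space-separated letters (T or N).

Ev 1: PC=6 idx=2 pred=T actual=T -> ctr[2]=3
Ev 2: PC=6 idx=2 pred=T actual=T -> ctr[2]=3
Ev 3: PC=0 idx=0 pred=T actual=T -> ctr[0]=3
Ev 4: PC=0 idx=0 pred=T actual=N -> ctr[0]=2
Ev 5: PC=6 idx=2 pred=T actual=N -> ctr[2]=2
Ev 6: PC=6 idx=2 pred=T actual=T -> ctr[2]=3
Ev 7: PC=6 idx=2 pred=T actual=N -> ctr[2]=2
Ev 8: PC=0 idx=0 pred=T actual=T -> ctr[0]=3

Answer: T T T T T T T T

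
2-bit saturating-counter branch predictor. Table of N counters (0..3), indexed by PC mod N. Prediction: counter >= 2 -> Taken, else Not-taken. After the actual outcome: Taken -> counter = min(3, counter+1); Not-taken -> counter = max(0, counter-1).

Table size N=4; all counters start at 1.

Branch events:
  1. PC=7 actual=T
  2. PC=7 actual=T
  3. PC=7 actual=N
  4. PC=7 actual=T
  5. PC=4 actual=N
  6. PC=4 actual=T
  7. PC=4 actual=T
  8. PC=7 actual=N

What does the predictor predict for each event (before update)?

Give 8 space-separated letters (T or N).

Answer: N T T T N N N T

Derivation:
Ev 1: PC=7 idx=3 pred=N actual=T -> ctr[3]=2
Ev 2: PC=7 idx=3 pred=T actual=T -> ctr[3]=3
Ev 3: PC=7 idx=3 pred=T actual=N -> ctr[3]=2
Ev 4: PC=7 idx=3 pred=T actual=T -> ctr[3]=3
Ev 5: PC=4 idx=0 pred=N actual=N -> ctr[0]=0
Ev 6: PC=4 idx=0 pred=N actual=T -> ctr[0]=1
Ev 7: PC=4 idx=0 pred=N actual=T -> ctr[0]=2
Ev 8: PC=7 idx=3 pred=T actual=N -> ctr[3]=2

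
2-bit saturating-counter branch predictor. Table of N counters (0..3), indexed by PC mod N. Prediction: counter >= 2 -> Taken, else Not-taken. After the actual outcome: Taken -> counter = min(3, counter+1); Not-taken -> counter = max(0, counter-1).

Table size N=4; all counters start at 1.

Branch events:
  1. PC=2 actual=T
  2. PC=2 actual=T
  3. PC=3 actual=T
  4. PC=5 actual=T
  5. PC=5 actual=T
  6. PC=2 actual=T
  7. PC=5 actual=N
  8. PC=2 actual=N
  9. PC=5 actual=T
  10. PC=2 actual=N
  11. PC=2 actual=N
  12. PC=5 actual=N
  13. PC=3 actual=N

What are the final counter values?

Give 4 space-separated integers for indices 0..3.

Answer: 1 2 0 1

Derivation:
Ev 1: PC=2 idx=2 pred=N actual=T -> ctr[2]=2
Ev 2: PC=2 idx=2 pred=T actual=T -> ctr[2]=3
Ev 3: PC=3 idx=3 pred=N actual=T -> ctr[3]=2
Ev 4: PC=5 idx=1 pred=N actual=T -> ctr[1]=2
Ev 5: PC=5 idx=1 pred=T actual=T -> ctr[1]=3
Ev 6: PC=2 idx=2 pred=T actual=T -> ctr[2]=3
Ev 7: PC=5 idx=1 pred=T actual=N -> ctr[1]=2
Ev 8: PC=2 idx=2 pred=T actual=N -> ctr[2]=2
Ev 9: PC=5 idx=1 pred=T actual=T -> ctr[1]=3
Ev 10: PC=2 idx=2 pred=T actual=N -> ctr[2]=1
Ev 11: PC=2 idx=2 pred=N actual=N -> ctr[2]=0
Ev 12: PC=5 idx=1 pred=T actual=N -> ctr[1]=2
Ev 13: PC=3 idx=3 pred=T actual=N -> ctr[3]=1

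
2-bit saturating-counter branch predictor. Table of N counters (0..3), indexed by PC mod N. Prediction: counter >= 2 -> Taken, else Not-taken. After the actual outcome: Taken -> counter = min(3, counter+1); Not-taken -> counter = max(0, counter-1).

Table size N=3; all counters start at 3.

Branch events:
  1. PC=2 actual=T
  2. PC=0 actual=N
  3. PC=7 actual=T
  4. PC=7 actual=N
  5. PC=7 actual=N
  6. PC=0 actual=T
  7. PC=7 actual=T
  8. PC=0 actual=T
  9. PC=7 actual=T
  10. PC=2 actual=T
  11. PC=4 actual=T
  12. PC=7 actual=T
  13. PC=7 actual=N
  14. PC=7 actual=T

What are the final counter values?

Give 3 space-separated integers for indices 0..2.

Answer: 3 3 3

Derivation:
Ev 1: PC=2 idx=2 pred=T actual=T -> ctr[2]=3
Ev 2: PC=0 idx=0 pred=T actual=N -> ctr[0]=2
Ev 3: PC=7 idx=1 pred=T actual=T -> ctr[1]=3
Ev 4: PC=7 idx=1 pred=T actual=N -> ctr[1]=2
Ev 5: PC=7 idx=1 pred=T actual=N -> ctr[1]=1
Ev 6: PC=0 idx=0 pred=T actual=T -> ctr[0]=3
Ev 7: PC=7 idx=1 pred=N actual=T -> ctr[1]=2
Ev 8: PC=0 idx=0 pred=T actual=T -> ctr[0]=3
Ev 9: PC=7 idx=1 pred=T actual=T -> ctr[1]=3
Ev 10: PC=2 idx=2 pred=T actual=T -> ctr[2]=3
Ev 11: PC=4 idx=1 pred=T actual=T -> ctr[1]=3
Ev 12: PC=7 idx=1 pred=T actual=T -> ctr[1]=3
Ev 13: PC=7 idx=1 pred=T actual=N -> ctr[1]=2
Ev 14: PC=7 idx=1 pred=T actual=T -> ctr[1]=3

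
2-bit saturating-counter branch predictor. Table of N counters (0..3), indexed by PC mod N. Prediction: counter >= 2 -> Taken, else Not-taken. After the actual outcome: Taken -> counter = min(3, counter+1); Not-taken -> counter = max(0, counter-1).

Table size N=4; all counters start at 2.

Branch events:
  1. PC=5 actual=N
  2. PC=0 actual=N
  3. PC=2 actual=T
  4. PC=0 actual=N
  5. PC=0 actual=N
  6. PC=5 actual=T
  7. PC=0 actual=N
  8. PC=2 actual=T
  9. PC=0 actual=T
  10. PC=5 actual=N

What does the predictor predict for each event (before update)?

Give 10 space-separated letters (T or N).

Answer: T T T N N N N T N T

Derivation:
Ev 1: PC=5 idx=1 pred=T actual=N -> ctr[1]=1
Ev 2: PC=0 idx=0 pred=T actual=N -> ctr[0]=1
Ev 3: PC=2 idx=2 pred=T actual=T -> ctr[2]=3
Ev 4: PC=0 idx=0 pred=N actual=N -> ctr[0]=0
Ev 5: PC=0 idx=0 pred=N actual=N -> ctr[0]=0
Ev 6: PC=5 idx=1 pred=N actual=T -> ctr[1]=2
Ev 7: PC=0 idx=0 pred=N actual=N -> ctr[0]=0
Ev 8: PC=2 idx=2 pred=T actual=T -> ctr[2]=3
Ev 9: PC=0 idx=0 pred=N actual=T -> ctr[0]=1
Ev 10: PC=5 idx=1 pred=T actual=N -> ctr[1]=1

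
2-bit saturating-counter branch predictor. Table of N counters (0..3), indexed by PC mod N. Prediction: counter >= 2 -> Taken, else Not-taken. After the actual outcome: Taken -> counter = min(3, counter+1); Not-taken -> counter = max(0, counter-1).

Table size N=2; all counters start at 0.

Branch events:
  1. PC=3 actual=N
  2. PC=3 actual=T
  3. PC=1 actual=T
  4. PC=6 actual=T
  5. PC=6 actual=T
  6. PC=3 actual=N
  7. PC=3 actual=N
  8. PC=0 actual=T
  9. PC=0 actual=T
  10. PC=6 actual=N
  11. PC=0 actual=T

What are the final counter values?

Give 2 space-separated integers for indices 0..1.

Ev 1: PC=3 idx=1 pred=N actual=N -> ctr[1]=0
Ev 2: PC=3 idx=1 pred=N actual=T -> ctr[1]=1
Ev 3: PC=1 idx=1 pred=N actual=T -> ctr[1]=2
Ev 4: PC=6 idx=0 pred=N actual=T -> ctr[0]=1
Ev 5: PC=6 idx=0 pred=N actual=T -> ctr[0]=2
Ev 6: PC=3 idx=1 pred=T actual=N -> ctr[1]=1
Ev 7: PC=3 idx=1 pred=N actual=N -> ctr[1]=0
Ev 8: PC=0 idx=0 pred=T actual=T -> ctr[0]=3
Ev 9: PC=0 idx=0 pred=T actual=T -> ctr[0]=3
Ev 10: PC=6 idx=0 pred=T actual=N -> ctr[0]=2
Ev 11: PC=0 idx=0 pred=T actual=T -> ctr[0]=3

Answer: 3 0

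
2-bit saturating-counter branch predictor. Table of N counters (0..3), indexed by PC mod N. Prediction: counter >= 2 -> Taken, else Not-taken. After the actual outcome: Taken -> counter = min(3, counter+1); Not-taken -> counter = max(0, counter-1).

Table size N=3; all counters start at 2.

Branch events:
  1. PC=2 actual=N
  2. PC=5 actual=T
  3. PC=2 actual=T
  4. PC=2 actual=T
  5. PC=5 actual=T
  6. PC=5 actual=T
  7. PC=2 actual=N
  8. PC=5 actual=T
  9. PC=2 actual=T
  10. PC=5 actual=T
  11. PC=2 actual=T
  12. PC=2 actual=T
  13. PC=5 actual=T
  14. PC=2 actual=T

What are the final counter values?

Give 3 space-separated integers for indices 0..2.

Answer: 2 2 3

Derivation:
Ev 1: PC=2 idx=2 pred=T actual=N -> ctr[2]=1
Ev 2: PC=5 idx=2 pred=N actual=T -> ctr[2]=2
Ev 3: PC=2 idx=2 pred=T actual=T -> ctr[2]=3
Ev 4: PC=2 idx=2 pred=T actual=T -> ctr[2]=3
Ev 5: PC=5 idx=2 pred=T actual=T -> ctr[2]=3
Ev 6: PC=5 idx=2 pred=T actual=T -> ctr[2]=3
Ev 7: PC=2 idx=2 pred=T actual=N -> ctr[2]=2
Ev 8: PC=5 idx=2 pred=T actual=T -> ctr[2]=3
Ev 9: PC=2 idx=2 pred=T actual=T -> ctr[2]=3
Ev 10: PC=5 idx=2 pred=T actual=T -> ctr[2]=3
Ev 11: PC=2 idx=2 pred=T actual=T -> ctr[2]=3
Ev 12: PC=2 idx=2 pred=T actual=T -> ctr[2]=3
Ev 13: PC=5 idx=2 pred=T actual=T -> ctr[2]=3
Ev 14: PC=2 idx=2 pred=T actual=T -> ctr[2]=3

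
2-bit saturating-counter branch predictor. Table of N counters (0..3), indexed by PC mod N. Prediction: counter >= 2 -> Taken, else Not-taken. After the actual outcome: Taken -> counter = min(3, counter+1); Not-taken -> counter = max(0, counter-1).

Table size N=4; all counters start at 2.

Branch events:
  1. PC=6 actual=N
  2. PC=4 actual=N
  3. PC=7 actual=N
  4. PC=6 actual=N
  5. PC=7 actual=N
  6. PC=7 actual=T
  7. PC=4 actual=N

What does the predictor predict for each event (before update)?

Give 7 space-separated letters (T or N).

Answer: T T T N N N N

Derivation:
Ev 1: PC=6 idx=2 pred=T actual=N -> ctr[2]=1
Ev 2: PC=4 idx=0 pred=T actual=N -> ctr[0]=1
Ev 3: PC=7 idx=3 pred=T actual=N -> ctr[3]=1
Ev 4: PC=6 idx=2 pred=N actual=N -> ctr[2]=0
Ev 5: PC=7 idx=3 pred=N actual=N -> ctr[3]=0
Ev 6: PC=7 idx=3 pred=N actual=T -> ctr[3]=1
Ev 7: PC=4 idx=0 pred=N actual=N -> ctr[0]=0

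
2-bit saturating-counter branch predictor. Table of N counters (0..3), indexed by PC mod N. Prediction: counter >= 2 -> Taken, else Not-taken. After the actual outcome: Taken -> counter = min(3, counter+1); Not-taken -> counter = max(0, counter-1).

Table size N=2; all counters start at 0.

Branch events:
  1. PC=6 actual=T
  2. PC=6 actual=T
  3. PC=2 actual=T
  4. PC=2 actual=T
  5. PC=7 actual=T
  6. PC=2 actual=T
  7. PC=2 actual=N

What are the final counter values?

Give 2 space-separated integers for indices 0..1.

Ev 1: PC=6 idx=0 pred=N actual=T -> ctr[0]=1
Ev 2: PC=6 idx=0 pred=N actual=T -> ctr[0]=2
Ev 3: PC=2 idx=0 pred=T actual=T -> ctr[0]=3
Ev 4: PC=2 idx=0 pred=T actual=T -> ctr[0]=3
Ev 5: PC=7 idx=1 pred=N actual=T -> ctr[1]=1
Ev 6: PC=2 idx=0 pred=T actual=T -> ctr[0]=3
Ev 7: PC=2 idx=0 pred=T actual=N -> ctr[0]=2

Answer: 2 1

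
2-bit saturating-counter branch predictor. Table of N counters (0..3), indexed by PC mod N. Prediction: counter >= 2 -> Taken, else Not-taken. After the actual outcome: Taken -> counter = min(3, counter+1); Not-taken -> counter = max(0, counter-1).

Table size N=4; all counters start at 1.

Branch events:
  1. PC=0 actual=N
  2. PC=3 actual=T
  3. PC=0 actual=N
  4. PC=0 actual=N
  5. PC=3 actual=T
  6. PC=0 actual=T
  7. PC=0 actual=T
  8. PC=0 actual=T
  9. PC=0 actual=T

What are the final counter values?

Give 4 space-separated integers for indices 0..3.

Answer: 3 1 1 3

Derivation:
Ev 1: PC=0 idx=0 pred=N actual=N -> ctr[0]=0
Ev 2: PC=3 idx=3 pred=N actual=T -> ctr[3]=2
Ev 3: PC=0 idx=0 pred=N actual=N -> ctr[0]=0
Ev 4: PC=0 idx=0 pred=N actual=N -> ctr[0]=0
Ev 5: PC=3 idx=3 pred=T actual=T -> ctr[3]=3
Ev 6: PC=0 idx=0 pred=N actual=T -> ctr[0]=1
Ev 7: PC=0 idx=0 pred=N actual=T -> ctr[0]=2
Ev 8: PC=0 idx=0 pred=T actual=T -> ctr[0]=3
Ev 9: PC=0 idx=0 pred=T actual=T -> ctr[0]=3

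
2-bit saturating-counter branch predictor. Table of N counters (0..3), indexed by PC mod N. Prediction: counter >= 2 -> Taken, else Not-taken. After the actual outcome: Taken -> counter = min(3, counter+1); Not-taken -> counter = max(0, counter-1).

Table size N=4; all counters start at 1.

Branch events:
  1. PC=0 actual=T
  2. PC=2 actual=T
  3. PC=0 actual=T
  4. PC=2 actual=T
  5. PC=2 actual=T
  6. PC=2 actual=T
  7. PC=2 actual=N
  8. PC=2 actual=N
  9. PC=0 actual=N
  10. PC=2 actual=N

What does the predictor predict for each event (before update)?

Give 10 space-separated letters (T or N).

Answer: N N T T T T T T T N

Derivation:
Ev 1: PC=0 idx=0 pred=N actual=T -> ctr[0]=2
Ev 2: PC=2 idx=2 pred=N actual=T -> ctr[2]=2
Ev 3: PC=0 idx=0 pred=T actual=T -> ctr[0]=3
Ev 4: PC=2 idx=2 pred=T actual=T -> ctr[2]=3
Ev 5: PC=2 idx=2 pred=T actual=T -> ctr[2]=3
Ev 6: PC=2 idx=2 pred=T actual=T -> ctr[2]=3
Ev 7: PC=2 idx=2 pred=T actual=N -> ctr[2]=2
Ev 8: PC=2 idx=2 pred=T actual=N -> ctr[2]=1
Ev 9: PC=0 idx=0 pred=T actual=N -> ctr[0]=2
Ev 10: PC=2 idx=2 pred=N actual=N -> ctr[2]=0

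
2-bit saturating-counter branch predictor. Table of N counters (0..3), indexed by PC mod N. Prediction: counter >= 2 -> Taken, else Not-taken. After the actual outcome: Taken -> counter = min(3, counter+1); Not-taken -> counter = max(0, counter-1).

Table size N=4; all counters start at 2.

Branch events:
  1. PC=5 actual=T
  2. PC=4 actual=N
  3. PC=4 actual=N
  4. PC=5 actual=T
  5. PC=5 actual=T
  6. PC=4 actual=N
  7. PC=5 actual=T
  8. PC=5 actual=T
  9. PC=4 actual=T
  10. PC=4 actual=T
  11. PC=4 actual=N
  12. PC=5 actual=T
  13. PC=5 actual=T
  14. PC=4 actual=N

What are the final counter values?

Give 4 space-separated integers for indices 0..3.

Ev 1: PC=5 idx=1 pred=T actual=T -> ctr[1]=3
Ev 2: PC=4 idx=0 pred=T actual=N -> ctr[0]=1
Ev 3: PC=4 idx=0 pred=N actual=N -> ctr[0]=0
Ev 4: PC=5 idx=1 pred=T actual=T -> ctr[1]=3
Ev 5: PC=5 idx=1 pred=T actual=T -> ctr[1]=3
Ev 6: PC=4 idx=0 pred=N actual=N -> ctr[0]=0
Ev 7: PC=5 idx=1 pred=T actual=T -> ctr[1]=3
Ev 8: PC=5 idx=1 pred=T actual=T -> ctr[1]=3
Ev 9: PC=4 idx=0 pred=N actual=T -> ctr[0]=1
Ev 10: PC=4 idx=0 pred=N actual=T -> ctr[0]=2
Ev 11: PC=4 idx=0 pred=T actual=N -> ctr[0]=1
Ev 12: PC=5 idx=1 pred=T actual=T -> ctr[1]=3
Ev 13: PC=5 idx=1 pred=T actual=T -> ctr[1]=3
Ev 14: PC=4 idx=0 pred=N actual=N -> ctr[0]=0

Answer: 0 3 2 2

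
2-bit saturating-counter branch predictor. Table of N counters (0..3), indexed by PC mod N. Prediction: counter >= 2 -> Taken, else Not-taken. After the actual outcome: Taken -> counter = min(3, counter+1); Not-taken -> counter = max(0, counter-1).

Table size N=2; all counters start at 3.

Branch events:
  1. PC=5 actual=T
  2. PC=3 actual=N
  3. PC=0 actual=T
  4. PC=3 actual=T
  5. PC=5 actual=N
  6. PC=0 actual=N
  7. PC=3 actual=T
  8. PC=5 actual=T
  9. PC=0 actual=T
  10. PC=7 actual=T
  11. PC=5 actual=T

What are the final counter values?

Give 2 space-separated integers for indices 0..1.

Ev 1: PC=5 idx=1 pred=T actual=T -> ctr[1]=3
Ev 2: PC=3 idx=1 pred=T actual=N -> ctr[1]=2
Ev 3: PC=0 idx=0 pred=T actual=T -> ctr[0]=3
Ev 4: PC=3 idx=1 pred=T actual=T -> ctr[1]=3
Ev 5: PC=5 idx=1 pred=T actual=N -> ctr[1]=2
Ev 6: PC=0 idx=0 pred=T actual=N -> ctr[0]=2
Ev 7: PC=3 idx=1 pred=T actual=T -> ctr[1]=3
Ev 8: PC=5 idx=1 pred=T actual=T -> ctr[1]=3
Ev 9: PC=0 idx=0 pred=T actual=T -> ctr[0]=3
Ev 10: PC=7 idx=1 pred=T actual=T -> ctr[1]=3
Ev 11: PC=5 idx=1 pred=T actual=T -> ctr[1]=3

Answer: 3 3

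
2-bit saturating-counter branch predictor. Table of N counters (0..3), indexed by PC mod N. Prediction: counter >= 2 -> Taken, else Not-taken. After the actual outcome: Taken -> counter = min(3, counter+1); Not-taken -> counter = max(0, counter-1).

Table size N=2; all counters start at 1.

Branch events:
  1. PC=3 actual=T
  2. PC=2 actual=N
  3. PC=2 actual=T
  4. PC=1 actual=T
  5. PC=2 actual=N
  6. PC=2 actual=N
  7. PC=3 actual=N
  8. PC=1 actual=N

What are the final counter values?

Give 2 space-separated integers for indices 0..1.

Answer: 0 1

Derivation:
Ev 1: PC=3 idx=1 pred=N actual=T -> ctr[1]=2
Ev 2: PC=2 idx=0 pred=N actual=N -> ctr[0]=0
Ev 3: PC=2 idx=0 pred=N actual=T -> ctr[0]=1
Ev 4: PC=1 idx=1 pred=T actual=T -> ctr[1]=3
Ev 5: PC=2 idx=0 pred=N actual=N -> ctr[0]=0
Ev 6: PC=2 idx=0 pred=N actual=N -> ctr[0]=0
Ev 7: PC=3 idx=1 pred=T actual=N -> ctr[1]=2
Ev 8: PC=1 idx=1 pred=T actual=N -> ctr[1]=1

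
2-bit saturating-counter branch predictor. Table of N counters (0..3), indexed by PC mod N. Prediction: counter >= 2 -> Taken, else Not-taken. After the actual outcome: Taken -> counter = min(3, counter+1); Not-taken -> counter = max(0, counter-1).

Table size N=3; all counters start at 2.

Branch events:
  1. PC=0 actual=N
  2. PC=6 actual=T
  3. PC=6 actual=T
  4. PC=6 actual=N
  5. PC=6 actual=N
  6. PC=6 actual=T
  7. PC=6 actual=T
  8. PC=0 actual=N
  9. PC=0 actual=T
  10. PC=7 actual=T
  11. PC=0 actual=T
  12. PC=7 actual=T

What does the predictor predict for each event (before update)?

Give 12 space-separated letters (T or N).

Ev 1: PC=0 idx=0 pred=T actual=N -> ctr[0]=1
Ev 2: PC=6 idx=0 pred=N actual=T -> ctr[0]=2
Ev 3: PC=6 idx=0 pred=T actual=T -> ctr[0]=3
Ev 4: PC=6 idx=0 pred=T actual=N -> ctr[0]=2
Ev 5: PC=6 idx=0 pred=T actual=N -> ctr[0]=1
Ev 6: PC=6 idx=0 pred=N actual=T -> ctr[0]=2
Ev 7: PC=6 idx=0 pred=T actual=T -> ctr[0]=3
Ev 8: PC=0 idx=0 pred=T actual=N -> ctr[0]=2
Ev 9: PC=0 idx=0 pred=T actual=T -> ctr[0]=3
Ev 10: PC=7 idx=1 pred=T actual=T -> ctr[1]=3
Ev 11: PC=0 idx=0 pred=T actual=T -> ctr[0]=3
Ev 12: PC=7 idx=1 pred=T actual=T -> ctr[1]=3

Answer: T N T T T N T T T T T T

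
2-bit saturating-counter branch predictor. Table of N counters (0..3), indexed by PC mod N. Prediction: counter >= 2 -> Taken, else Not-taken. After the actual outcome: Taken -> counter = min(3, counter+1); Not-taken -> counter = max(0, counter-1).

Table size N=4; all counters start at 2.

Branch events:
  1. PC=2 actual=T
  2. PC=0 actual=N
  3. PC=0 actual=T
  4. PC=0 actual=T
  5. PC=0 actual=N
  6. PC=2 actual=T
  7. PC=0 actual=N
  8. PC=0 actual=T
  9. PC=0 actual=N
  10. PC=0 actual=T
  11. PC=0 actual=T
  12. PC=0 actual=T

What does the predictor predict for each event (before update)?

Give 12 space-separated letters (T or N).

Ev 1: PC=2 idx=2 pred=T actual=T -> ctr[2]=3
Ev 2: PC=0 idx=0 pred=T actual=N -> ctr[0]=1
Ev 3: PC=0 idx=0 pred=N actual=T -> ctr[0]=2
Ev 4: PC=0 idx=0 pred=T actual=T -> ctr[0]=3
Ev 5: PC=0 idx=0 pred=T actual=N -> ctr[0]=2
Ev 6: PC=2 idx=2 pred=T actual=T -> ctr[2]=3
Ev 7: PC=0 idx=0 pred=T actual=N -> ctr[0]=1
Ev 8: PC=0 idx=0 pred=N actual=T -> ctr[0]=2
Ev 9: PC=0 idx=0 pred=T actual=N -> ctr[0]=1
Ev 10: PC=0 idx=0 pred=N actual=T -> ctr[0]=2
Ev 11: PC=0 idx=0 pred=T actual=T -> ctr[0]=3
Ev 12: PC=0 idx=0 pred=T actual=T -> ctr[0]=3

Answer: T T N T T T T N T N T T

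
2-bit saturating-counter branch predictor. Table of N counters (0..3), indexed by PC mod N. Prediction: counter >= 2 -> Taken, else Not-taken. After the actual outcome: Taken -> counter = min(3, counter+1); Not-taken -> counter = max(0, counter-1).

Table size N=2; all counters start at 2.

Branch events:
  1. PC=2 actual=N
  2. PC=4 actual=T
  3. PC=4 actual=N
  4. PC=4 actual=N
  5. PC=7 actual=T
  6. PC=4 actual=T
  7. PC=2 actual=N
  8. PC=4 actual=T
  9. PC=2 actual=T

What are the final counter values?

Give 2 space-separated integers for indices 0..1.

Answer: 2 3

Derivation:
Ev 1: PC=2 idx=0 pred=T actual=N -> ctr[0]=1
Ev 2: PC=4 idx=0 pred=N actual=T -> ctr[0]=2
Ev 3: PC=4 idx=0 pred=T actual=N -> ctr[0]=1
Ev 4: PC=4 idx=0 pred=N actual=N -> ctr[0]=0
Ev 5: PC=7 idx=1 pred=T actual=T -> ctr[1]=3
Ev 6: PC=4 idx=0 pred=N actual=T -> ctr[0]=1
Ev 7: PC=2 idx=0 pred=N actual=N -> ctr[0]=0
Ev 8: PC=4 idx=0 pred=N actual=T -> ctr[0]=1
Ev 9: PC=2 idx=0 pred=N actual=T -> ctr[0]=2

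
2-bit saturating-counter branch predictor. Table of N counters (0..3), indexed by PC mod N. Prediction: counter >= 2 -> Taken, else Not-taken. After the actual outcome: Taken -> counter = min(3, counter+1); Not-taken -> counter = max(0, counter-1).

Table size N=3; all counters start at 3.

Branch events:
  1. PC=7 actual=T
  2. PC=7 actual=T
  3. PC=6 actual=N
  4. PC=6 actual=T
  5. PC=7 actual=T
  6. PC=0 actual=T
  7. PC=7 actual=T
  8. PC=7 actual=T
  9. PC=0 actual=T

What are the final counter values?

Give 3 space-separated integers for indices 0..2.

Answer: 3 3 3

Derivation:
Ev 1: PC=7 idx=1 pred=T actual=T -> ctr[1]=3
Ev 2: PC=7 idx=1 pred=T actual=T -> ctr[1]=3
Ev 3: PC=6 idx=0 pred=T actual=N -> ctr[0]=2
Ev 4: PC=6 idx=0 pred=T actual=T -> ctr[0]=3
Ev 5: PC=7 idx=1 pred=T actual=T -> ctr[1]=3
Ev 6: PC=0 idx=0 pred=T actual=T -> ctr[0]=3
Ev 7: PC=7 idx=1 pred=T actual=T -> ctr[1]=3
Ev 8: PC=7 idx=1 pred=T actual=T -> ctr[1]=3
Ev 9: PC=0 idx=0 pred=T actual=T -> ctr[0]=3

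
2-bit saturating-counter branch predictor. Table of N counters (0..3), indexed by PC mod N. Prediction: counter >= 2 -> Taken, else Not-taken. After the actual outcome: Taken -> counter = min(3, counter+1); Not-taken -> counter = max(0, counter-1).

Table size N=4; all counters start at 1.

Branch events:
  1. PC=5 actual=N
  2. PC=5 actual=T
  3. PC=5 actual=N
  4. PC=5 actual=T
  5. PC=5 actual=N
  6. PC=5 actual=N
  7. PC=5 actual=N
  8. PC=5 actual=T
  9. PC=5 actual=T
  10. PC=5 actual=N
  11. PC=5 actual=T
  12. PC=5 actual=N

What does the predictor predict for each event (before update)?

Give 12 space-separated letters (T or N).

Ev 1: PC=5 idx=1 pred=N actual=N -> ctr[1]=0
Ev 2: PC=5 idx=1 pred=N actual=T -> ctr[1]=1
Ev 3: PC=5 idx=1 pred=N actual=N -> ctr[1]=0
Ev 4: PC=5 idx=1 pred=N actual=T -> ctr[1]=1
Ev 5: PC=5 idx=1 pred=N actual=N -> ctr[1]=0
Ev 6: PC=5 idx=1 pred=N actual=N -> ctr[1]=0
Ev 7: PC=5 idx=1 pred=N actual=N -> ctr[1]=0
Ev 8: PC=5 idx=1 pred=N actual=T -> ctr[1]=1
Ev 9: PC=5 idx=1 pred=N actual=T -> ctr[1]=2
Ev 10: PC=5 idx=1 pred=T actual=N -> ctr[1]=1
Ev 11: PC=5 idx=1 pred=N actual=T -> ctr[1]=2
Ev 12: PC=5 idx=1 pred=T actual=N -> ctr[1]=1

Answer: N N N N N N N N N T N T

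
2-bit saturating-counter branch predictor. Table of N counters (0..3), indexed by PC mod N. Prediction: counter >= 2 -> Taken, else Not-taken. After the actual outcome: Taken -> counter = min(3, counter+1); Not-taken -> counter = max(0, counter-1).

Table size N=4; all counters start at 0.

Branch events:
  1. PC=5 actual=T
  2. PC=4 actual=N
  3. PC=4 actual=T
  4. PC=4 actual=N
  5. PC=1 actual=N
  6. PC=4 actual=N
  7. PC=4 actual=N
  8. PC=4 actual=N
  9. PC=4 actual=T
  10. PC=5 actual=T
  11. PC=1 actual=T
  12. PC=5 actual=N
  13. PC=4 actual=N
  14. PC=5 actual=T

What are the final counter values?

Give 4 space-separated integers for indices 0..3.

Answer: 0 2 0 0

Derivation:
Ev 1: PC=5 idx=1 pred=N actual=T -> ctr[1]=1
Ev 2: PC=4 idx=0 pred=N actual=N -> ctr[0]=0
Ev 3: PC=4 idx=0 pred=N actual=T -> ctr[0]=1
Ev 4: PC=4 idx=0 pred=N actual=N -> ctr[0]=0
Ev 5: PC=1 idx=1 pred=N actual=N -> ctr[1]=0
Ev 6: PC=4 idx=0 pred=N actual=N -> ctr[0]=0
Ev 7: PC=4 idx=0 pred=N actual=N -> ctr[0]=0
Ev 8: PC=4 idx=0 pred=N actual=N -> ctr[0]=0
Ev 9: PC=4 idx=0 pred=N actual=T -> ctr[0]=1
Ev 10: PC=5 idx=1 pred=N actual=T -> ctr[1]=1
Ev 11: PC=1 idx=1 pred=N actual=T -> ctr[1]=2
Ev 12: PC=5 idx=1 pred=T actual=N -> ctr[1]=1
Ev 13: PC=4 idx=0 pred=N actual=N -> ctr[0]=0
Ev 14: PC=5 idx=1 pred=N actual=T -> ctr[1]=2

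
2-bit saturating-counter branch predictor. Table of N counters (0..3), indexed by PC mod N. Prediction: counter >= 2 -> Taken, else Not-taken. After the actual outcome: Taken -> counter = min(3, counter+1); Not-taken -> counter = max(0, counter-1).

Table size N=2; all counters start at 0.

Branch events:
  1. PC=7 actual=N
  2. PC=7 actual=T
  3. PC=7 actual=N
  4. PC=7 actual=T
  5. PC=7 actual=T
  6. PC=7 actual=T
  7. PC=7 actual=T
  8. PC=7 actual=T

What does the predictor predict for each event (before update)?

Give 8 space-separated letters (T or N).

Answer: N N N N N T T T

Derivation:
Ev 1: PC=7 idx=1 pred=N actual=N -> ctr[1]=0
Ev 2: PC=7 idx=1 pred=N actual=T -> ctr[1]=1
Ev 3: PC=7 idx=1 pred=N actual=N -> ctr[1]=0
Ev 4: PC=7 idx=1 pred=N actual=T -> ctr[1]=1
Ev 5: PC=7 idx=1 pred=N actual=T -> ctr[1]=2
Ev 6: PC=7 idx=1 pred=T actual=T -> ctr[1]=3
Ev 7: PC=7 idx=1 pred=T actual=T -> ctr[1]=3
Ev 8: PC=7 idx=1 pred=T actual=T -> ctr[1]=3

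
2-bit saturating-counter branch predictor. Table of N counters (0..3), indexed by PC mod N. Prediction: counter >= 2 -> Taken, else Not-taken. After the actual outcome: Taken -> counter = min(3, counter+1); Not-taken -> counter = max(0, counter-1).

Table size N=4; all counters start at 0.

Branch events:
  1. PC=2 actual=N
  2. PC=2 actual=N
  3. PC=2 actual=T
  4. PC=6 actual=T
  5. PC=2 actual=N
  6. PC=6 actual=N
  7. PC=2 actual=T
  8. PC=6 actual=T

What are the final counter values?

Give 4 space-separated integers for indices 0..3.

Ev 1: PC=2 idx=2 pred=N actual=N -> ctr[2]=0
Ev 2: PC=2 idx=2 pred=N actual=N -> ctr[2]=0
Ev 3: PC=2 idx=2 pred=N actual=T -> ctr[2]=1
Ev 4: PC=6 idx=2 pred=N actual=T -> ctr[2]=2
Ev 5: PC=2 idx=2 pred=T actual=N -> ctr[2]=1
Ev 6: PC=6 idx=2 pred=N actual=N -> ctr[2]=0
Ev 7: PC=2 idx=2 pred=N actual=T -> ctr[2]=1
Ev 8: PC=6 idx=2 pred=N actual=T -> ctr[2]=2

Answer: 0 0 2 0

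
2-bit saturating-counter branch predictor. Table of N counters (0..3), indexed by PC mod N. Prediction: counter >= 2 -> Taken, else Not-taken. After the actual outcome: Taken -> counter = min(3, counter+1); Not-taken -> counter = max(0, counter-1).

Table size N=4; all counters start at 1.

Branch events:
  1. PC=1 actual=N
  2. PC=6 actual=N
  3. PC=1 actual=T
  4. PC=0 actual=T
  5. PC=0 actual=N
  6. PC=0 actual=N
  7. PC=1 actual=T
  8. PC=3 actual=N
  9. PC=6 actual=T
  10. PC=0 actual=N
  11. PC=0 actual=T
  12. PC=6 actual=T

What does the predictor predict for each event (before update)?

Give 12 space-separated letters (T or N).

Answer: N N N N T N N N N N N N

Derivation:
Ev 1: PC=1 idx=1 pred=N actual=N -> ctr[1]=0
Ev 2: PC=6 idx=2 pred=N actual=N -> ctr[2]=0
Ev 3: PC=1 idx=1 pred=N actual=T -> ctr[1]=1
Ev 4: PC=0 idx=0 pred=N actual=T -> ctr[0]=2
Ev 5: PC=0 idx=0 pred=T actual=N -> ctr[0]=1
Ev 6: PC=0 idx=0 pred=N actual=N -> ctr[0]=0
Ev 7: PC=1 idx=1 pred=N actual=T -> ctr[1]=2
Ev 8: PC=3 idx=3 pred=N actual=N -> ctr[3]=0
Ev 9: PC=6 idx=2 pred=N actual=T -> ctr[2]=1
Ev 10: PC=0 idx=0 pred=N actual=N -> ctr[0]=0
Ev 11: PC=0 idx=0 pred=N actual=T -> ctr[0]=1
Ev 12: PC=6 idx=2 pred=N actual=T -> ctr[2]=2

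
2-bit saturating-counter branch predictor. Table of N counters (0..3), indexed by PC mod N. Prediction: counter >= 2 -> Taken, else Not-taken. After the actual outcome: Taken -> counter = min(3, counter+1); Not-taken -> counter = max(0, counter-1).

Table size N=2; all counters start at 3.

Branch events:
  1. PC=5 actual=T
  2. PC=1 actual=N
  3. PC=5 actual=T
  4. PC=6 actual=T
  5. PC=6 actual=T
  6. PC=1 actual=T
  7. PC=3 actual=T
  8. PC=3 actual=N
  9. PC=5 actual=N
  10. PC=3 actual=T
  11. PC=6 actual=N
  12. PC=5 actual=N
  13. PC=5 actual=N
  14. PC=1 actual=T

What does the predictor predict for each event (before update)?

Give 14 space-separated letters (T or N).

Ev 1: PC=5 idx=1 pred=T actual=T -> ctr[1]=3
Ev 2: PC=1 idx=1 pred=T actual=N -> ctr[1]=2
Ev 3: PC=5 idx=1 pred=T actual=T -> ctr[1]=3
Ev 4: PC=6 idx=0 pred=T actual=T -> ctr[0]=3
Ev 5: PC=6 idx=0 pred=T actual=T -> ctr[0]=3
Ev 6: PC=1 idx=1 pred=T actual=T -> ctr[1]=3
Ev 7: PC=3 idx=1 pred=T actual=T -> ctr[1]=3
Ev 8: PC=3 idx=1 pred=T actual=N -> ctr[1]=2
Ev 9: PC=5 idx=1 pred=T actual=N -> ctr[1]=1
Ev 10: PC=3 idx=1 pred=N actual=T -> ctr[1]=2
Ev 11: PC=6 idx=0 pred=T actual=N -> ctr[0]=2
Ev 12: PC=5 idx=1 pred=T actual=N -> ctr[1]=1
Ev 13: PC=5 idx=1 pred=N actual=N -> ctr[1]=0
Ev 14: PC=1 idx=1 pred=N actual=T -> ctr[1]=1

Answer: T T T T T T T T T N T T N N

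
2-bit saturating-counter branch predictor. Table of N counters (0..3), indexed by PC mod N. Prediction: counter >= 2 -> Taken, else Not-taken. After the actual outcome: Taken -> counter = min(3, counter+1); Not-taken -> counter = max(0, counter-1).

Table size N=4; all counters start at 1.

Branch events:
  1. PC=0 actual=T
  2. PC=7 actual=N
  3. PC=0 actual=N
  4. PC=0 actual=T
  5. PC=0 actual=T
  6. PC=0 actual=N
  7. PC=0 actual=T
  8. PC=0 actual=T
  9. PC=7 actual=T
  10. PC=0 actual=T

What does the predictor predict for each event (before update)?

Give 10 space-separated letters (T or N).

Ev 1: PC=0 idx=0 pred=N actual=T -> ctr[0]=2
Ev 2: PC=7 idx=3 pred=N actual=N -> ctr[3]=0
Ev 3: PC=0 idx=0 pred=T actual=N -> ctr[0]=1
Ev 4: PC=0 idx=0 pred=N actual=T -> ctr[0]=2
Ev 5: PC=0 idx=0 pred=T actual=T -> ctr[0]=3
Ev 6: PC=0 idx=0 pred=T actual=N -> ctr[0]=2
Ev 7: PC=0 idx=0 pred=T actual=T -> ctr[0]=3
Ev 8: PC=0 idx=0 pred=T actual=T -> ctr[0]=3
Ev 9: PC=7 idx=3 pred=N actual=T -> ctr[3]=1
Ev 10: PC=0 idx=0 pred=T actual=T -> ctr[0]=3

Answer: N N T N T T T T N T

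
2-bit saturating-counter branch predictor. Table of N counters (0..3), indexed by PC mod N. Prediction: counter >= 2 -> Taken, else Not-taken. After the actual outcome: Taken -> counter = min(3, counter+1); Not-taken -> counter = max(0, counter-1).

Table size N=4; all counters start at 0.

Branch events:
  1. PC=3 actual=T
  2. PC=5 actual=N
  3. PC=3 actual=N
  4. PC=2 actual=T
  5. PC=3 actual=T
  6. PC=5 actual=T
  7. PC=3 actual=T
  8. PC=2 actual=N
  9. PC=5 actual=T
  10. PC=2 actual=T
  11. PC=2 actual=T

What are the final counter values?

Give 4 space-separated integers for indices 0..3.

Answer: 0 2 2 2

Derivation:
Ev 1: PC=3 idx=3 pred=N actual=T -> ctr[3]=1
Ev 2: PC=5 idx=1 pred=N actual=N -> ctr[1]=0
Ev 3: PC=3 idx=3 pred=N actual=N -> ctr[3]=0
Ev 4: PC=2 idx=2 pred=N actual=T -> ctr[2]=1
Ev 5: PC=3 idx=3 pred=N actual=T -> ctr[3]=1
Ev 6: PC=5 idx=1 pred=N actual=T -> ctr[1]=1
Ev 7: PC=3 idx=3 pred=N actual=T -> ctr[3]=2
Ev 8: PC=2 idx=2 pred=N actual=N -> ctr[2]=0
Ev 9: PC=5 idx=1 pred=N actual=T -> ctr[1]=2
Ev 10: PC=2 idx=2 pred=N actual=T -> ctr[2]=1
Ev 11: PC=2 idx=2 pred=N actual=T -> ctr[2]=2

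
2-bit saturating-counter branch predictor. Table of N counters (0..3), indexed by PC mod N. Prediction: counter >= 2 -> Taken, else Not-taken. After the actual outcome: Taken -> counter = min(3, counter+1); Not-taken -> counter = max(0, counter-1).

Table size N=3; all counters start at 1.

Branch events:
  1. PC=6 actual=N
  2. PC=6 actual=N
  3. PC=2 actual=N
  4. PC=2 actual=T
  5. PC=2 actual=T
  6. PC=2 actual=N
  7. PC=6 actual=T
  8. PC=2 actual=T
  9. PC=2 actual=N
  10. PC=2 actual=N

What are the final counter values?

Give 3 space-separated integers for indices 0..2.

Ev 1: PC=6 idx=0 pred=N actual=N -> ctr[0]=0
Ev 2: PC=6 idx=0 pred=N actual=N -> ctr[0]=0
Ev 3: PC=2 idx=2 pred=N actual=N -> ctr[2]=0
Ev 4: PC=2 idx=2 pred=N actual=T -> ctr[2]=1
Ev 5: PC=2 idx=2 pred=N actual=T -> ctr[2]=2
Ev 6: PC=2 idx=2 pred=T actual=N -> ctr[2]=1
Ev 7: PC=6 idx=0 pred=N actual=T -> ctr[0]=1
Ev 8: PC=2 idx=2 pred=N actual=T -> ctr[2]=2
Ev 9: PC=2 idx=2 pred=T actual=N -> ctr[2]=1
Ev 10: PC=2 idx=2 pred=N actual=N -> ctr[2]=0

Answer: 1 1 0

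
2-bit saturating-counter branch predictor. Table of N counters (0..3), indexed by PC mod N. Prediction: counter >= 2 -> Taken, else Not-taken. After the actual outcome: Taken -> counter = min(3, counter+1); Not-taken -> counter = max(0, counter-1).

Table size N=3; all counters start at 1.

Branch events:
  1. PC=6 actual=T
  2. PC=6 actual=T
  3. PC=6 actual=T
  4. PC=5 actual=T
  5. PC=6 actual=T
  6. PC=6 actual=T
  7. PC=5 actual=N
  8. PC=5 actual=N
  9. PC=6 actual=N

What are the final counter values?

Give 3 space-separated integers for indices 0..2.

Ev 1: PC=6 idx=0 pred=N actual=T -> ctr[0]=2
Ev 2: PC=6 idx=0 pred=T actual=T -> ctr[0]=3
Ev 3: PC=6 idx=0 pred=T actual=T -> ctr[0]=3
Ev 4: PC=5 idx=2 pred=N actual=T -> ctr[2]=2
Ev 5: PC=6 idx=0 pred=T actual=T -> ctr[0]=3
Ev 6: PC=6 idx=0 pred=T actual=T -> ctr[0]=3
Ev 7: PC=5 idx=2 pred=T actual=N -> ctr[2]=1
Ev 8: PC=5 idx=2 pred=N actual=N -> ctr[2]=0
Ev 9: PC=6 idx=0 pred=T actual=N -> ctr[0]=2

Answer: 2 1 0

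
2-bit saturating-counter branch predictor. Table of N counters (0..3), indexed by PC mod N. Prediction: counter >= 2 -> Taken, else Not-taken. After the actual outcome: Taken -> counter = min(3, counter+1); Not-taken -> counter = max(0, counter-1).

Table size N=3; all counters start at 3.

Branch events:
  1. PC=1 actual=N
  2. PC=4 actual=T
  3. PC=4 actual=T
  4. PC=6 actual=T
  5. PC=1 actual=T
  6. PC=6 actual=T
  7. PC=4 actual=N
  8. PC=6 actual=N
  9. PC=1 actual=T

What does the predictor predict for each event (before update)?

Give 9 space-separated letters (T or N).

Answer: T T T T T T T T T

Derivation:
Ev 1: PC=1 idx=1 pred=T actual=N -> ctr[1]=2
Ev 2: PC=4 idx=1 pred=T actual=T -> ctr[1]=3
Ev 3: PC=4 idx=1 pred=T actual=T -> ctr[1]=3
Ev 4: PC=6 idx=0 pred=T actual=T -> ctr[0]=3
Ev 5: PC=1 idx=1 pred=T actual=T -> ctr[1]=3
Ev 6: PC=6 idx=0 pred=T actual=T -> ctr[0]=3
Ev 7: PC=4 idx=1 pred=T actual=N -> ctr[1]=2
Ev 8: PC=6 idx=0 pred=T actual=N -> ctr[0]=2
Ev 9: PC=1 idx=1 pred=T actual=T -> ctr[1]=3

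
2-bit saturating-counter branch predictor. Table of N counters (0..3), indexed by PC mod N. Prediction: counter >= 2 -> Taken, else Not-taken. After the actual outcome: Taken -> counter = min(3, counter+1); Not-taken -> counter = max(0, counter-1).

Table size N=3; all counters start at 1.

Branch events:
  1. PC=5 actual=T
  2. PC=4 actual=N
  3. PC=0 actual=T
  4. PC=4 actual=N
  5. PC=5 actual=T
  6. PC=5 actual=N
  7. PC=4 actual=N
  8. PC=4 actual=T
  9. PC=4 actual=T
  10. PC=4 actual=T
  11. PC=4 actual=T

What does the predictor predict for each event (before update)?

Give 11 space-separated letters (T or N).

Ev 1: PC=5 idx=2 pred=N actual=T -> ctr[2]=2
Ev 2: PC=4 idx=1 pred=N actual=N -> ctr[1]=0
Ev 3: PC=0 idx=0 pred=N actual=T -> ctr[0]=2
Ev 4: PC=4 idx=1 pred=N actual=N -> ctr[1]=0
Ev 5: PC=5 idx=2 pred=T actual=T -> ctr[2]=3
Ev 6: PC=5 idx=2 pred=T actual=N -> ctr[2]=2
Ev 7: PC=4 idx=1 pred=N actual=N -> ctr[1]=0
Ev 8: PC=4 idx=1 pred=N actual=T -> ctr[1]=1
Ev 9: PC=4 idx=1 pred=N actual=T -> ctr[1]=2
Ev 10: PC=4 idx=1 pred=T actual=T -> ctr[1]=3
Ev 11: PC=4 idx=1 pred=T actual=T -> ctr[1]=3

Answer: N N N N T T N N N T T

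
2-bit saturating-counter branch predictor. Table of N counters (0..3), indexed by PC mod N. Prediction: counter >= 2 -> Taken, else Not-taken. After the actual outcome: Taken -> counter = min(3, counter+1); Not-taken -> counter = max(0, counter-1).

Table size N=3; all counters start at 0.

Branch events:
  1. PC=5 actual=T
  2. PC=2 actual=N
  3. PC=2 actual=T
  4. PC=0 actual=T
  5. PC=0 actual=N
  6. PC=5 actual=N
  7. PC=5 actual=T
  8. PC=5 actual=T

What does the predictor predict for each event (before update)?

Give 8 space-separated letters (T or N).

Ev 1: PC=5 idx=2 pred=N actual=T -> ctr[2]=1
Ev 2: PC=2 idx=2 pred=N actual=N -> ctr[2]=0
Ev 3: PC=2 idx=2 pred=N actual=T -> ctr[2]=1
Ev 4: PC=0 idx=0 pred=N actual=T -> ctr[0]=1
Ev 5: PC=0 idx=0 pred=N actual=N -> ctr[0]=0
Ev 6: PC=5 idx=2 pred=N actual=N -> ctr[2]=0
Ev 7: PC=5 idx=2 pred=N actual=T -> ctr[2]=1
Ev 8: PC=5 idx=2 pred=N actual=T -> ctr[2]=2

Answer: N N N N N N N N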